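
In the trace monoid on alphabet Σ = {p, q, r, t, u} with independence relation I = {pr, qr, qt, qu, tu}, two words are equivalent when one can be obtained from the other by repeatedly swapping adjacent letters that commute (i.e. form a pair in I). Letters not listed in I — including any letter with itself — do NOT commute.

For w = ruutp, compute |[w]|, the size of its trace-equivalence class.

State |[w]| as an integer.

3

#0=r has no predecessor
#1=u depends on [0:r]
#2=u depends on [1:u]
#3=t depends on [0:r]
#4=p depends on [2:u, 3:t]
sources: [0:r]
N(rest) = Σ N(rest − s) over sources s of rest; N(one piece) = 1:
  size 1 → [4]=1
  size 2 → [2,4]=1  [3,4]=1
  size 3 → [1,2,4]=1  [2,3,4]=2
  first=0(r) contributes 3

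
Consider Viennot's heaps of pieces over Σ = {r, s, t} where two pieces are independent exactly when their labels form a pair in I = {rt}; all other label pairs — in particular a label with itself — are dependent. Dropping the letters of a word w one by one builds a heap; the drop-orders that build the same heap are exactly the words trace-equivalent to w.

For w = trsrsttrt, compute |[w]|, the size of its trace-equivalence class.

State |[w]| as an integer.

8

#0=t has no predecessor
#1=r has no predecessor
#2=s depends on [0:t, 1:r]
#3=r depends on [2:s]
#4=s depends on [3:r]
#5=t depends on [4:s]
#6=t depends on [5:t]
#7=r depends on [4:s]
#8=t depends on [6:t]
sources: [0:t, 1:r]
N(rest) = Σ N(rest − s) over sources s of rest; N(one piece) = 1:
  size 1 → [7]=1  [8]=1
  size 2 → [6,8]=1  [7,8]=2
  size 3 → [5,6,8]=1  [6,7,8]=3
  size 4 → [5,6,7,8]=4
  size 5 → [4,5,6,7,8]=4
  size 6 → [3,4,5,6,7,8]=4
  size 7 → [2,3,4,5,6,7,8]=4
  first=0(t) contributes 4
  first=1(r) contributes 4
|[w]| = 8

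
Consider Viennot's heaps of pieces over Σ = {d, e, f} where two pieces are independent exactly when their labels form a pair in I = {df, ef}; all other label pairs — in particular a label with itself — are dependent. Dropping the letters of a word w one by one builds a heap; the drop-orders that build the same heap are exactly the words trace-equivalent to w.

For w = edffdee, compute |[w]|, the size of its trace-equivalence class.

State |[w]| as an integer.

21

piece 0:e — minimal
piece 1:d rests on {0:e}
piece 2:f — minimal
piece 3:f rests on {2:f}
piece 4:d rests on {1:d}
piece 5:e rests on {4:d}
piece 6:e rests on {5:e}
minimal pieces: {0:e, 2:f}
ways to finish when only these pieces remain (= sum over removing one remaining piece with nothing left below it):
  1 left: {3}→1  {6}→1
  2 left: {2,3}→1  {3,6}→2  {5,6}→1
  3 left: {2,3,6}→3  {3,5,6}→3  {4,5,6}→1
  4 left: {1,4,5,6}→1  {2,3,5,6}→6  {3,4,5,6}→4
  5 left: {0,1,4,5,6}→1  {1,3,4,5,6}→5  {2,3,4,5,6}→10
  placing 0:e first → 15 extensions
  placing 2:f first → 6 extensions
total linear extensions = 21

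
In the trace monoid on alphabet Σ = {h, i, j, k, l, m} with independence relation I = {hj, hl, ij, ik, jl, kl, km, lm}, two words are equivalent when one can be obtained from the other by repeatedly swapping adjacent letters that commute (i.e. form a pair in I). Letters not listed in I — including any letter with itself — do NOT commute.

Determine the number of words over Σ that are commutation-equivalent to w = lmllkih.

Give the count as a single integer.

24

#0=l has no predecessor
#1=m has no predecessor
#2=l depends on [0:l]
#3=l depends on [2:l]
#4=k has no predecessor
#5=i depends on [1:m, 3:l]
#6=h depends on [4:k, 5:i]
sources: [0:l, 1:m, 4:k]
N(rest) = Σ N(rest − s) over sources s of rest; N(one piece) = 1:
  size 1 → [6]=1
  size 2 → [4,6]=1  [5,6]=1
  size 3 → [1,5,6]=1  [3,5,6]=1  [4,5,6]=2
  size 4 → [1,3,5,6]=2  [1,4,5,6]=3  [2,3,5,6]=1  [3,4,5,6]=3
  size 5 → [0,2,3,5,6]=1  [1,2,3,5,6]=3  [1,3,4,5,6]=8  [2,3,4,5,6]=4
  first=0(l) contributes 15
  first=1(m) contributes 5
  first=4(k) contributes 4
|[w]| = 24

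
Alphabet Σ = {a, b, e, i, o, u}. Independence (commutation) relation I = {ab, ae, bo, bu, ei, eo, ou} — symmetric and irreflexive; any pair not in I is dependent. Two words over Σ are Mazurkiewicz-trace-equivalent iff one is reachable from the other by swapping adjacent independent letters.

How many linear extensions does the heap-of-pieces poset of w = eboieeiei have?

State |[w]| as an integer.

0(e) covers ∅
1(b) covers 0:e
2(o) covers ∅
3(i) covers 1:b, 2:o
4(e) covers 1:b
5(e) covers 4:e
6(i) covers 3:i
7(e) covers 5:e
8(i) covers 6:i
floor of heap: 0:e, 2:o
completions by unplaced set U, small U first (add the entries for U minus each lowest piece of U):
  |U|=1: {7}:1  {8}:1
  |U|=2: {5,7}:1  {6,8}:1  {7,8}:2
  |U|=3: {3,6,8}:1  {4,5,7}:1  {5,7,8}:3  {6,7,8}:3
  |U|=4: {2,3,6,8}:1  {3,6,7,8}:4  {4,5,7,8}:4  {5,6,7,8}:6
  |U|=5: {2,3,6,7,8}:5  {3,5,6,7,8}:10  {4,5,6,7,8}:10
  |U|=6: {2,3,5,6,7,8}:15  {3,4,5,6,7,8}:20
  |U|=7: {1,3,4,5,6,7,8}:20  {2,3,4,5,6,7,8}:35
  start at 0(e): 55
  start at 2(o): 20
sum over floor = 75

75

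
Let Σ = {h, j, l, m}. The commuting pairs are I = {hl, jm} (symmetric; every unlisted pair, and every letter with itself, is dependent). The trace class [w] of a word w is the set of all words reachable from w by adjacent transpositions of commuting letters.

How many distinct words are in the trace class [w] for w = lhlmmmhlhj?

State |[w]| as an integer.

#0=l has no predecessor
#1=h has no predecessor
#2=l depends on [0:l]
#3=m depends on [1:h, 2:l]
#4=m depends on [3:m]
#5=m depends on [4:m]
#6=h depends on [5:m]
#7=l depends on [5:m]
#8=h depends on [6:h]
#9=j depends on [7:l, 8:h]
sources: [0:l, 1:h]
N(rest) = Σ N(rest − s) over sources s of rest; N(one piece) = 1:
  size 1 → [9]=1
  size 2 → [7,9]=1  [8,9]=1
  size 3 → [6,8,9]=1  [7,8,9]=2
  size 4 → [6,7,8,9]=3
  size 5 → [5,6,7,8,9]=3
  size 6 → [4,5,6,7,8,9]=3
  size 7 → [3,4,5,6,7,8,9]=3
  size 8 → [1,3,4,5,6,7,8,9]=3  [2,3,4,5,6,7,8,9]=3
  first=0(l) contributes 6
  first=1(h) contributes 3
|[w]| = 9

9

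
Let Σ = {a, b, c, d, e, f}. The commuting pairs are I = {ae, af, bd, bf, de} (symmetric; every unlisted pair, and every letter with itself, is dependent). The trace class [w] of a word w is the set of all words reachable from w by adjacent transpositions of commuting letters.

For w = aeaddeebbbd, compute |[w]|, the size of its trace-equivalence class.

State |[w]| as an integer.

0(a) covers ∅
1(e) covers ∅
2(a) covers 0:a
3(d) covers 2:a
4(d) covers 3:d
5(e) covers 1:e
6(e) covers 5:e
7(b) covers 2:a, 6:e
8(b) covers 7:b
9(b) covers 8:b
10(d) covers 4:d
floor of heap: 0:a, 1:e
completions by unplaced set U, small U first (add the entries for U minus each lowest piece of U):
  |U|=1: {9}:1  {10}:1
  |U|=2: {4,10}:1  {8,9}:1  {9,10}:2
  |U|=3: {3,4,10}:1  {4,9,10}:3  {7,8,9}:1  {8,9,10}:3
  |U|=4: {3,4,9,10}:4  {4,8,9,10}:6  {6,7,8,9}:1  {7,8,9,10}:4
  |U|=5: {3,4,8,9,10}:10  {4,7,8,9,10}:10  {5,6,7,8,9}:1  {6,7,8,9,10}:5
  |U|=6: {1,5,6,7,8,9}:1  {3,4,7,8,9,10}:20  {4,6,7,8,9,10}:15  {5,6,7,8,9,10}:6
  |U|=7: {1,5,6,7,8,9,10}:7  {2,3,4,7,8,9,10}:20  {3,4,6,7,8,9,10}:35  {4,5,6,7,8,9,10}:21
  |U|=8: {0,2,3,4,7,8,9,10}:20  {1,4,5,6,7,8,9,10}:28  {2,3,4,6,7,8,9,10}:55  {3,4,5,6,7,8,9,10}:56
  |U|=9: {0,2,3,4,6,7,8,9,10}:75  {1,3,4,5,6,7,8,9,10}:84  {2,3,4,5,6,7,8,9,10}:111
  start at 0(a): 195
  start at 1(e): 186
sum over floor = 381

381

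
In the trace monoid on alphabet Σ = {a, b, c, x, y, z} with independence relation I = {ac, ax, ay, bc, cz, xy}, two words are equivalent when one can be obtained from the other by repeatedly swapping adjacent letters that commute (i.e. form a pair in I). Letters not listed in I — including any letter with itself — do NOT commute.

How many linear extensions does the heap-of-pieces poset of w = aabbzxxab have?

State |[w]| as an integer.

0(a) covers ∅
1(a) covers 0:a
2(b) covers 1:a
3(b) covers 2:b
4(z) covers 3:b
5(x) covers 4:z
6(x) covers 5:x
7(a) covers 4:z
8(b) covers 6:x, 7:a
floor of heap: 0:a
completions by unplaced set U, small U first (add the entries for U minus each lowest piece of U):
  |U|=1: {8}:1
  |U|=2: {6,8}:1  {7,8}:1
  |U|=3: {5,6,8}:1  {6,7,8}:2
  |U|=4: {5,6,7,8}:3
  |U|=5: {4,5,6,7,8}:3
  |U|=6: {3,4,5,6,7,8}:3
  |U|=7: {2,3,4,5,6,7,8}:3
  start at 0(a): 3

3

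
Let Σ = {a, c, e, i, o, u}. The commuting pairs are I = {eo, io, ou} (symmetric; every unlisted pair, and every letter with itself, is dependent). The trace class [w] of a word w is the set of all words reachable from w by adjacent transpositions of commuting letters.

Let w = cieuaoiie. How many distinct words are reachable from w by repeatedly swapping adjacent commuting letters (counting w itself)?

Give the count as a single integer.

4

#0=c has no predecessor
#1=i depends on [0:c]
#2=e depends on [1:i]
#3=u depends on [2:e]
#4=a depends on [3:u]
#5=o depends on [4:a]
#6=i depends on [4:a]
#7=i depends on [6:i]
#8=e depends on [7:i]
sources: [0:c]
N(rest) = Σ N(rest − s) over sources s of rest; N(one piece) = 1:
  size 1 → [5]=1  [8]=1
  size 2 → [5,8]=2  [7,8]=1
  size 3 → [5,7,8]=3  [6,7,8]=1
  size 4 → [5,6,7,8]=4
  size 5 → [4,5,6,7,8]=4
  size 6 → [3,4,5,6,7,8]=4
  size 7 → [2,3,4,5,6,7,8]=4
  first=0(c) contributes 4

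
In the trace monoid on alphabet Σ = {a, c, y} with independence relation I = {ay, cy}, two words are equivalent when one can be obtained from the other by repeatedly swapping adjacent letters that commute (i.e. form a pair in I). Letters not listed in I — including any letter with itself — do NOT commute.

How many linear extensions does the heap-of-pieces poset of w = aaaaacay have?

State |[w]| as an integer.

piece 0:a — minimal
piece 1:a rests on {0:a}
piece 2:a rests on {1:a}
piece 3:a rests on {2:a}
piece 4:a rests on {3:a}
piece 5:c rests on {4:a}
piece 6:a rests on {5:c}
piece 7:y — minimal
minimal pieces: {0:a, 7:y}
ways to finish when only these pieces remain (= sum over removing one remaining piece with nothing left below it):
  1 left: {6}→1  {7}→1
  2 left: {5,6}→1  {6,7}→2
  3 left: {4,5,6}→1  {5,6,7}→3
  4 left: {3,4,5,6}→1  {4,5,6,7}→4
  5 left: {2,3,4,5,6}→1  {3,4,5,6,7}→5
  6 left: {1,2,3,4,5,6}→1  {2,3,4,5,6,7}→6
  placing 0:a first → 7 extensions
  placing 7:y first → 1 extensions
total linear extensions = 8

8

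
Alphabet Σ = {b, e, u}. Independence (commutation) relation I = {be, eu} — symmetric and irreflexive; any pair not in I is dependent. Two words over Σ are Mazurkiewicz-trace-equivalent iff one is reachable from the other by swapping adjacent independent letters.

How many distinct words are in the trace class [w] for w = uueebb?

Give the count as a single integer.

#0=u has no predecessor
#1=u depends on [0:u]
#2=e has no predecessor
#3=e depends on [2:e]
#4=b depends on [1:u]
#5=b depends on [4:b]
sources: [0:u, 2:e]
N(rest) = Σ N(rest − s) over sources s of rest; N(one piece) = 1:
  size 1 → [3]=1  [5]=1
  size 2 → [2,3]=1  [3,5]=2  [4,5]=1
  size 3 → [1,4,5]=1  [2,3,5]=3  [3,4,5]=3
  size 4 → [0,1,4,5]=1  [1,3,4,5]=4  [2,3,4,5]=6
  first=0(u) contributes 10
  first=2(e) contributes 5
|[w]| = 15

15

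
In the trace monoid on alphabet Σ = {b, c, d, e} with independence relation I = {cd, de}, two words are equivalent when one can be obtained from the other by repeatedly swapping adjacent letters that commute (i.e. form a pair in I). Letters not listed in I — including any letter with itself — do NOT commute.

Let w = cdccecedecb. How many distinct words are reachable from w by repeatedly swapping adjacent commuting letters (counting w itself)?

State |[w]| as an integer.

drop 0:c onto floor
drop 1:d onto floor
drop 2:c onto {0:c}
drop 3:c onto {2:c}
drop 4:e onto {3:c}
drop 5:c onto {4:e}
drop 6:e onto {5:c}
drop 7:d onto {1:d}
drop 8:e onto {6:e}
drop 9:c onto {8:e}
drop 10:b onto {7:d, 9:c}
ground layer = {0:c, 1:d}
drop-orders for the pieces not yet dropped (sum over which currently-grounded one goes next):
  1 to go: {10} 1
  2 to go: {7,10} 1  {9,10} 1
  3 to go: {1,7,10} 1  {7,9,10} 2  {8,9,10} 1
  4 to go: {1,7,9,10} 3  {6,8,9,10} 1  {7,8,9,10} 3
  5 to go: {1,7,8,9,10} 6  {5,6,8,9,10} 1  {6,7,8,9,10} 4
  6 to go: {1,6,7,8,9,10} 10  {4,5,6,8,9,10} 1  {5,6,7,8,9,10} 5
  7 to go: {1,5,6,7,8,9,10} 15  {3,4,5,6,8,9,10} 1  {4,5,6,7,8,9,10} 6
  8 to go: {1,4,5,6,7,8,9,10} 21  {2,3,4,5,6,8,9,10} 1  {3,4,5,6,7,8,9,10} 7
  9 to go: {0,2,3,4,5,6,8,9,10} 1  {1,3,4,5,6,7,8,9,10} 28  {2,3,4,5,6,7,8,9,10} 8
  if 0:c drops first: 36 orders
  if 1:d drops first: 9 orders
heap linearizations: 45

45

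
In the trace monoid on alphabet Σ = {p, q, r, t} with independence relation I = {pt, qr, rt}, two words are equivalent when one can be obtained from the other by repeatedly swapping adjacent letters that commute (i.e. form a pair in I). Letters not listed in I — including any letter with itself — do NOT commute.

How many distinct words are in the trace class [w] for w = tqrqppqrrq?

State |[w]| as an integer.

24

piece 0:t — minimal
piece 1:q rests on {0:t}
piece 2:r — minimal
piece 3:q rests on {1:q}
piece 4:p rests on {2:r, 3:q}
piece 5:p rests on {4:p}
piece 6:q rests on {5:p}
piece 7:r rests on {5:p}
piece 8:r rests on {7:r}
piece 9:q rests on {6:q}
minimal pieces: {0:t, 2:r}
ways to finish when only these pieces remain (= sum over removing one remaining piece with nothing left below it):
  1 left: {8}→1  {9}→1
  2 left: {6,9}→1  {7,8}→1  {8,9}→2
  3 left: {6,8,9}→3  {7,8,9}→3
  4 left: {6,7,8,9}→6
  5 left: {5,6,7,8,9}→6
  6 left: {4,5,6,7,8,9}→6
  7 left: {2,4,5,6,7,8,9}→6  {3,4,5,6,7,8,9}→6
  8 left: {1,3,4,5,6,7,8,9}→6  {2,3,4,5,6,7,8,9}→12
  placing 0:t first → 18 extensions
  placing 2:r first → 6 extensions
total linear extensions = 24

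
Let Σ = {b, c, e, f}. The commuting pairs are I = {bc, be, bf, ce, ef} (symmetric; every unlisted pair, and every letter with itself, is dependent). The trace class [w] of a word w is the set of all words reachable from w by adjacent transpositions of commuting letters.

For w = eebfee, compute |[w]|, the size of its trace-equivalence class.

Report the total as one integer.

drop 0:e onto floor
drop 1:e onto {0:e}
drop 2:b onto floor
drop 3:f onto floor
drop 4:e onto {1:e}
drop 5:e onto {4:e}
ground layer = {0:e, 2:b, 3:f}
drop-orders for the pieces not yet dropped (sum over which currently-grounded one goes next):
  1 to go: {2} 1  {3} 1  {5} 1
  2 to go: {2,3} 2  {2,5} 2  {3,5} 2  {4,5} 1
  3 to go: {1,4,5} 1  {2,3,5} 6  {2,4,5} 3  {3,4,5} 3
  4 to go: {0,1,4,5} 1  {1,2,4,5} 4  {1,3,4,5} 4  {2,3,4,5} 12
  if 0:e drops first: 20 orders
  if 2:b drops first: 5 orders
  if 3:f drops first: 5 orders
heap linearizations: 30

30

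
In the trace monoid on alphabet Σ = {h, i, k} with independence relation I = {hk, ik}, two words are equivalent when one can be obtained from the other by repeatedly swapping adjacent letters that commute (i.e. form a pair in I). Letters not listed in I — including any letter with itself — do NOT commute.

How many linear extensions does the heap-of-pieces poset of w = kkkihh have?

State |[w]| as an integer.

0(k) covers ∅
1(k) covers 0:k
2(k) covers 1:k
3(i) covers ∅
4(h) covers 3:i
5(h) covers 4:h
floor of heap: 0:k, 3:i
completions by unplaced set U, small U first (add the entries for U minus each lowest piece of U):
  |U|=1: {2}:1  {5}:1
  |U|=2: {1,2}:1  {2,5}:2  {4,5}:1
  |U|=3: {0,1,2}:1  {1,2,5}:3  {2,4,5}:3  {3,4,5}:1
  |U|=4: {0,1,2,5}:4  {1,2,4,5}:6  {2,3,4,5}:4
  start at 0(k): 10
  start at 3(i): 10
sum over floor = 20

20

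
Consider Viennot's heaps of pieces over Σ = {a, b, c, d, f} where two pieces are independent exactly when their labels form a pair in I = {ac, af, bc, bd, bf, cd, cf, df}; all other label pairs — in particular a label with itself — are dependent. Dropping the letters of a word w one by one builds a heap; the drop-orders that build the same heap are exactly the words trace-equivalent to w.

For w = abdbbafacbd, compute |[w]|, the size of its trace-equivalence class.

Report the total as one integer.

880

drop 0:a onto floor
drop 1:b onto {0:a}
drop 2:d onto {0:a}
drop 3:b onto {1:b}
drop 4:b onto {3:b}
drop 5:a onto {2:d, 4:b}
drop 6:f onto floor
drop 7:a onto {5:a}
drop 8:c onto floor
drop 9:b onto {7:a}
drop 10:d onto {7:a}
ground layer = {0:a, 6:f, 8:c}
drop-orders for the pieces not yet dropped (sum over which currently-grounded one goes next):
  1 to go: {6} 1  {8} 1  {9} 1  {10} 1
  2 to go: {6,8} 2  {6,9} 2  {6,10} 2  {8,9} 2  {8,10} 2  {9,10} 2
  3 to go: {6,8,9} 6  {6,8,10} 6  {6,9,10} 6  {7,9,10} 2  {8,9,10} 6
  4 to go: {5,7,9,10} 2  {6,7,9,10} 8  {6,8,9,10} 24  {7,8,9,10} 8
  5 to go: {2,5,7,9,10} 2  {4,5,7,9,10} 2  {5,6,7,9,10} 10  {5,7,8,9,10} 10  {6,7,8,9,10} 40
  6 to go: {2,4,5,7,9,10} 4  {2,5,6,7,9,10} 12  {2,5,7,8,9,10} 12  {3,4,5,7,9,10} 2  {4,5,6,7,9,10} 12  {4,5,7,8,9,10} 12  {5,6,7,8,9,10} 60
  7 to go: {1,3,4,5,7,9,10} 2  {2,3,4,5,7,9,10} 6  {2,4,5,6,7,9,10} 28  {2,4,5,7,8,9,10} 28  {2,5,6,7,8,9,10} 84  {3,4,5,6,7,9,10} 14  {3,4,5,7,8,9,10} 14  {4,5,6,7,8,9,10} 84
  8 to go: {1,2,3,4,5,7,9,10} 8  {1,3,4,5,6,7,9,10} 16  {1,3,4,5,7,8,9,10} 16  {2,3,4,5,6,7,9,10} 48  {2,3,4,5,7,8,9,10} 48  {2,4,5,6,7,8,9,10} 224  {3,4,5,6,7,8,9,10} 112
  9 to go: {0,1,2,3,4,5,7,9,10} 8  {1,2,3,4,5,6,7,9,10} 72  {1,2,3,4,5,7,8,9,10} 72  {1,3,4,5,6,7,8,9,10} 144  {2,3,4,5,6,7,8,9,10} 432
  if 0:a drops first: 720 orders
  if 6:f drops first: 80 orders
  if 8:c drops first: 80 orders
heap linearizations: 880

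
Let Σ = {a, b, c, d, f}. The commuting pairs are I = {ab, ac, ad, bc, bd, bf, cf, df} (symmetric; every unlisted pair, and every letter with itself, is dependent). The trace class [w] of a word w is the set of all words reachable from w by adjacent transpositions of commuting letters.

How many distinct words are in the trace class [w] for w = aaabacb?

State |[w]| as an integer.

105

drop 0:a onto floor
drop 1:a onto {0:a}
drop 2:a onto {1:a}
drop 3:b onto floor
drop 4:a onto {2:a}
drop 5:c onto floor
drop 6:b onto {3:b}
ground layer = {0:a, 3:b, 5:c}
drop-orders for the pieces not yet dropped (sum over which currently-grounded one goes next):
  1 to go: {4} 1  {5} 1  {6} 1
  2 to go: {2,4} 1  {3,6} 1  {4,5} 2  {4,6} 2  {5,6} 2
  3 to go: {1,2,4} 1  {2,4,5} 3  {2,4,6} 3  {3,4,6} 3  {3,5,6} 3  {4,5,6} 6
  4 to go: {0,1,2,4} 1  {1,2,4,5} 4  {1,2,4,6} 4  {2,3,4,6} 6  {2,4,5,6} 12  {3,4,5,6} 12
  5 to go: {0,1,2,4,5} 5  {0,1,2,4,6} 5  {1,2,3,4,6} 10  {1,2,4,5,6} 20  {2,3,4,5,6} 30
  if 0:a drops first: 60 orders
  if 3:b drops first: 30 orders
  if 5:c drops first: 15 orders
heap linearizations: 105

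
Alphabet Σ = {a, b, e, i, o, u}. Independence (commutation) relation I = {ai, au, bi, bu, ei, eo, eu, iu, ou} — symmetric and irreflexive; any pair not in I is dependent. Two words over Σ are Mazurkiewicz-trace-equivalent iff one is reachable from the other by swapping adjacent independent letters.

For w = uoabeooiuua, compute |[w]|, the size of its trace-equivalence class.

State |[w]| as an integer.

1155

piece 0:u — minimal
piece 1:o — minimal
piece 2:a rests on {1:o}
piece 3:b rests on {2:a}
piece 4:e rests on {3:b}
piece 5:o rests on {3:b}
piece 6:o rests on {5:o}
piece 7:i rests on {6:o}
piece 8:u rests on {0:u}
piece 9:u rests on {8:u}
piece 10:a rests on {4:e, 6:o}
minimal pieces: {0:u, 1:o}
ways to finish when only these pieces remain (= sum over removing one remaining piece with nothing left below it):
  1 left: {7}→1  {9}→1  {10}→1
  2 left: {4,10}→1  {7,9}→2  {7,10}→2  {8,9}→1  {9,10}→2
  3 left: {0,8,9}→1  {4,7,10}→3  {4,9,10}→3  {6,7,10}→2  {7,8,9}→3  {7,9,10}→6  {8,9,10}→3
  4 left: {0,7,8,9}→4  {0,8,9,10}→4  {4,6,7,10}→5  {4,7,9,10}→12  {4,8,9,10}→6  {5,6,7,10}→2  {6,7,9,10}→8  {7,8,9,10}→12
  5 left: {0,4,8,9,10}→10  {0,7,8,9,10}→20  {4,5,6,7,10}→7  {4,6,7,9,10}→25  {4,7,8,9,10}→30  {5,6,7,9,10}→10  {6,7,8,9,10}→20
  6 left: {0,4,7,8,9,10}→60  {0,6,7,8,9,10}→40  {3,4,5,6,7,10}→7  {4,5,6,7,9,10}→42  {4,6,7,8,9,10}→75  {5,6,7,8,9,10}→30
  7 left: {0,4,6,7,8,9,10}→175  {0,5,6,7,8,9,10}→70  {2,3,4,5,6,7,10}→7  {3,4,5,6,7,9,10}→49  {4,5,6,7,8,9,10}→147
  8 left: {0,4,5,6,7,8,9,10}→392  {1,2,3,4,5,6,7,10}→7  {2,3,4,5,6,7,9,10}→56  {3,4,5,6,7,8,9,10}→196
  9 left: {0,3,4,5,6,7,8,9,10}→588  {1,2,3,4,5,6,7,9,10}→63  {2,3,4,5,6,7,8,9,10}→252
  placing 0:u first → 315 extensions
  placing 1:o first → 840 extensions
total linear extensions = 1155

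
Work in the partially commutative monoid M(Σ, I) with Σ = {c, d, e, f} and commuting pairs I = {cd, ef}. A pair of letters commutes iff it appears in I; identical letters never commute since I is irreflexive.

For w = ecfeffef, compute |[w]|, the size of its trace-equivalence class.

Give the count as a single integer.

15

drop 0:e onto floor
drop 1:c onto {0:e}
drop 2:f onto {1:c}
drop 3:e onto {1:c}
drop 4:f onto {2:f}
drop 5:f onto {4:f}
drop 6:e onto {3:e}
drop 7:f onto {5:f}
ground layer = {0:e}
drop-orders for the pieces not yet dropped (sum over which currently-grounded one goes next):
  1 to go: {6} 1  {7} 1
  2 to go: {3,6} 1  {5,7} 1  {6,7} 2
  3 to go: {3,6,7} 3  {4,5,7} 1  {5,6,7} 3
  4 to go: {2,4,5,7} 1  {3,5,6,7} 6  {4,5,6,7} 4
  5 to go: {2,4,5,6,7} 5  {3,4,5,6,7} 10
  6 to go: {2,3,4,5,6,7} 15
  if 0:e drops first: 15 orders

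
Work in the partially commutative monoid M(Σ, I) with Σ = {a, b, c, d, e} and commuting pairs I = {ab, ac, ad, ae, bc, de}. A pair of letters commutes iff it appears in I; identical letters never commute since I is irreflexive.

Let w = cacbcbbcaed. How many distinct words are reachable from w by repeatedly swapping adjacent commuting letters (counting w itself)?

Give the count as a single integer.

0(c) covers ∅
1(a) covers ∅
2(c) covers 0:c
3(b) covers ∅
4(c) covers 2:c
5(b) covers 3:b
6(b) covers 5:b
7(c) covers 4:c
8(a) covers 1:a
9(e) covers 6:b, 7:c
10(d) covers 6:b, 7:c
floor of heap: 0:c, 1:a, 3:b
completions by unplaced set U, small U first (add the entries for U minus each lowest piece of U):
  |U|=1: {8}:1  {9}:1  {10}:1
  |U|=2: {1,8}:1  {8,9}:2  {8,10}:2  {9,10}:2
  |U|=3: {1,8,9}:3  {1,8,10}:3  {6,9,10}:2  {7,9,10}:2  {8,9,10}:6
  |U|=4: {1,8,9,10}:12  {4,7,9,10}:2  {5,6,9,10}:2  {6,7,9,10}:4  {6,8,9,10}:8  {7,8,9,10}:8
  |U|=5: {1,6,8,9,10}:20  {1,7,8,9,10}:20  {2,4,7,9,10}:2  {3,5,6,9,10}:2  {4,6,7,9,10}:6  {4,7,8,9,10}:10  {5,6,7,9,10}:6  {5,6,8,9,10}:10  {6,7,8,9,10}:20
  |U|=6: {0,2,4,7,9,10}:2  {1,4,7,8,9,10}:30  {1,5,6,8,9,10}:30  {1,6,7,8,9,10}:60  {2,4,6,7,9,10}:8  {2,4,7,8,9,10}:12  {3,5,6,7,9,10}:8  {3,5,6,8,9,10}:12  {4,5,6,7,9,10}:12  {4,6,7,8,9,10}:36  {5,6,7,8,9,10}:36
  |U|=7: {0,2,4,6,7,9,10}:10  {0,2,4,7,8,9,10}:14  {1,2,4,7,8,9,10}:42  {1,3,5,6,8,9,10}:42  {1,4,6,7,8,9,10}:126  {1,5,6,7,8,9,10}:126  {2,4,5,6,7,9,10}:20  {2,4,6,7,8,9,10}:56  {3,4,5,6,7,9,10}:20  {3,5,6,7,8,9,10}:56  {4,5,6,7,8,9,10}:84
  |U|=8: {0,1,2,4,7,8,9,10}:56  {0,2,4,5,6,7,9,10}:30  {0,2,4,6,7,8,9,10}:80  {1,2,4,6,7,8,9,10}:224  {1,3,5,6,7,8,9,10}:224  {1,4,5,6,7,8,9,10}:336  {2,3,4,5,6,7,9,10}:40  {2,4,5,6,7,8,9,10}:160  {3,4,5,6,7,8,9,10}:160
  |U|=9: {0,1,2,4,6,7,8,9,10}:360  {0,2,3,4,5,6,7,9,10}:70  {0,2,4,5,6,7,8,9,10}:270  {1,2,4,5,6,7,8,9,10}:720  {1,3,4,5,6,7,8,9,10}:720  {2,3,4,5,6,7,8,9,10}:360
  start at 0(c): 1800
  start at 1(a): 700
  start at 3(b): 1350
sum over floor = 3850

3850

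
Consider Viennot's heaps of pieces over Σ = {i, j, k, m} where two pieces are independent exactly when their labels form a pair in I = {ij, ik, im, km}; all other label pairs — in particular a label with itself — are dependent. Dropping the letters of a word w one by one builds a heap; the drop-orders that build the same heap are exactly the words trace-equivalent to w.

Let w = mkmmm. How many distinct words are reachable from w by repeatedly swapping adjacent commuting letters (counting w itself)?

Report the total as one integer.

#0=m has no predecessor
#1=k has no predecessor
#2=m depends on [0:m]
#3=m depends on [2:m]
#4=m depends on [3:m]
sources: [0:m, 1:k]
N(rest) = Σ N(rest − s) over sources s of rest; N(one piece) = 1:
  size 1 → [1]=1  [4]=1
  size 2 → [1,4]=2  [3,4]=1
  size 3 → [1,3,4]=3  [2,3,4]=1
  first=0(m) contributes 4
  first=1(k) contributes 1
|[w]| = 5

5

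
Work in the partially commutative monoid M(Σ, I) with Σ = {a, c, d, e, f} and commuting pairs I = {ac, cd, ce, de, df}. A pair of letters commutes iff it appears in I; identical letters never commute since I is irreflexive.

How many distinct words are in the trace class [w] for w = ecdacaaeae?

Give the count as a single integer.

90

#0=e has no predecessor
#1=c has no predecessor
#2=d has no predecessor
#3=a depends on [0:e, 2:d]
#4=c depends on [1:c]
#5=a depends on [3:a]
#6=a depends on [5:a]
#7=e depends on [6:a]
#8=a depends on [7:e]
#9=e depends on [8:a]
sources: [0:e, 1:c, 2:d]
N(rest) = Σ N(rest − s) over sources s of rest; N(one piece) = 1:
  size 1 → [4]=1  [9]=1
  size 2 → [1,4]=1  [4,9]=2  [8,9]=1
  size 3 → [1,4,9]=3  [4,8,9]=3  [7,8,9]=1
  size 4 → [1,4,8,9]=6  [4,7,8,9]=4  [6,7,8,9]=1
  size 5 → [1,4,7,8,9]=10  [4,6,7,8,9]=5  [5,6,7,8,9]=1
  size 6 → [1,4,6,7,8,9]=15  [3,5,6,7,8,9]=1  [4,5,6,7,8,9]=6
  size 7 → [0,3,5,6,7,8,9]=1  [1,4,5,6,7,8,9]=21  [2,3,5,6,7,8,9]=1  [3,4,5,6,7,8,9]=7
  size 8 → [0,2,3,5,6,7,8,9]=2  [0,3,4,5,6,7,8,9]=8  [1,3,4,5,6,7,8,9]=28  [2,3,4,5,6,7,8,9]=8
  first=0(e) contributes 36
  first=1(c) contributes 18
  first=2(d) contributes 36
|[w]| = 90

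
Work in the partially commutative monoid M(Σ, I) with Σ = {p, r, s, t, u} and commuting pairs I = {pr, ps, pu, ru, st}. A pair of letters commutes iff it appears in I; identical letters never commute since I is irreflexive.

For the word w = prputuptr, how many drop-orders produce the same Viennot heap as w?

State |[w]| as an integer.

drop 0:p onto floor
drop 1:r onto floor
drop 2:p onto {0:p}
drop 3:u onto floor
drop 4:t onto {1:r, 2:p, 3:u}
drop 5:u onto {4:t}
drop 6:p onto {4:t}
drop 7:t onto {5:u, 6:p}
drop 8:r onto {7:t}
ground layer = {0:p, 1:r, 3:u}
drop-orders for the pieces not yet dropped (sum over which currently-grounded one goes next):
  1 to go: {8} 1
  2 to go: {7,8} 1
  3 to go: {5,7,8} 1  {6,7,8} 1
  4 to go: {5,6,7,8} 2
  5 to go: {4,5,6,7,8} 2
  6 to go: {1,4,5,6,7,8} 2  {2,4,5,6,7,8} 2  {3,4,5,6,7,8} 2
  7 to go: {0,2,4,5,6,7,8} 2  {1,2,4,5,6,7,8} 4  {1,3,4,5,6,7,8} 4  {2,3,4,5,6,7,8} 4
  if 0:p drops first: 12 orders
  if 1:r drops first: 6 orders
  if 3:u drops first: 6 orders
heap linearizations: 24

24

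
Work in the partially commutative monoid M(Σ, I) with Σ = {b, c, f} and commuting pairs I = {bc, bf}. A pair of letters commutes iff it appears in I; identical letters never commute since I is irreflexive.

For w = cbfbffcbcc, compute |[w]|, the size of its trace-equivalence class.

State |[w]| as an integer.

piece 0:c — minimal
piece 1:b — minimal
piece 2:f rests on {0:c}
piece 3:b rests on {1:b}
piece 4:f rests on {2:f}
piece 5:f rests on {4:f}
piece 6:c rests on {5:f}
piece 7:b rests on {3:b}
piece 8:c rests on {6:c}
piece 9:c rests on {8:c}
minimal pieces: {0:c, 1:b}
ways to finish when only these pieces remain (= sum over removing one remaining piece with nothing left below it):
  1 left: {7}→1  {9}→1
  2 left: {3,7}→1  {7,9}→2  {8,9}→1
  3 left: {1,3,7}→1  {3,7,9}→3  {6,8,9}→1  {7,8,9}→3
  4 left: {1,3,7,9}→4  {3,7,8,9}→6  {5,6,8,9}→1  {6,7,8,9}→4
  5 left: {1,3,7,8,9}→10  {3,6,7,8,9}→10  {4,5,6,8,9}→1  {5,6,7,8,9}→5
  6 left: {1,3,6,7,8,9}→20  {2,4,5,6,8,9}→1  {3,5,6,7,8,9}→15  {4,5,6,7,8,9}→6
  7 left: {0,2,4,5,6,8,9}→1  {1,3,5,6,7,8,9}→35  {2,4,5,6,7,8,9}→7  {3,4,5,6,7,8,9}→21
  8 left: {0,2,4,5,6,7,8,9}→8  {1,3,4,5,6,7,8,9}→56  {2,3,4,5,6,7,8,9}→28
  placing 0:c first → 84 extensions
  placing 1:b first → 36 extensions
total linear extensions = 120

120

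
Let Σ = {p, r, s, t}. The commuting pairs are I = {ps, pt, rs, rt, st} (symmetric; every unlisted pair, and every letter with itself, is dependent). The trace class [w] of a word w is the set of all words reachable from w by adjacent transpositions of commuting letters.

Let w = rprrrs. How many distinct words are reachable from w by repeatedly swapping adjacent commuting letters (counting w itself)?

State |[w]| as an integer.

piece 0:r — minimal
piece 1:p rests on {0:r}
piece 2:r rests on {1:p}
piece 3:r rests on {2:r}
piece 4:r rests on {3:r}
piece 5:s — minimal
minimal pieces: {0:r, 5:s}
ways to finish when only these pieces remain (= sum over removing one remaining piece with nothing left below it):
  1 left: {4}→1  {5}→1
  2 left: {3,4}→1  {4,5}→2
  3 left: {2,3,4}→1  {3,4,5}→3
  4 left: {1,2,3,4}→1  {2,3,4,5}→4
  placing 0:r first → 5 extensions
  placing 5:s first → 1 extensions
total linear extensions = 6

6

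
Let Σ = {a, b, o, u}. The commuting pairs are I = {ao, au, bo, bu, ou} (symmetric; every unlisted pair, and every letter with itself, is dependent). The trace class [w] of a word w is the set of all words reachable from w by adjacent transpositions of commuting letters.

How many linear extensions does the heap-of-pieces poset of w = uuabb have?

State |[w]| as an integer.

10

drop 0:u onto floor
drop 1:u onto {0:u}
drop 2:a onto floor
drop 3:b onto {2:a}
drop 4:b onto {3:b}
ground layer = {0:u, 2:a}
drop-orders for the pieces not yet dropped (sum over which currently-grounded one goes next):
  1 to go: {1} 1  {4} 1
  2 to go: {0,1} 1  {1,4} 2  {3,4} 1
  3 to go: {0,1,4} 3  {1,3,4} 3  {2,3,4} 1
  if 0:u drops first: 4 orders
  if 2:a drops first: 6 orders
heap linearizations: 10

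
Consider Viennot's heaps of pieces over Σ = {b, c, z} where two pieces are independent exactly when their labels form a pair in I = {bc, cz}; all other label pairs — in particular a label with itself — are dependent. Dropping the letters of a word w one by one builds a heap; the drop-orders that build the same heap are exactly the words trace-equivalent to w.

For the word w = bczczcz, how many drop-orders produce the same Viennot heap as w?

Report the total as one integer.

piece 0:b — minimal
piece 1:c — minimal
piece 2:z rests on {0:b}
piece 3:c rests on {1:c}
piece 4:z rests on {2:z}
piece 5:c rests on {3:c}
piece 6:z rests on {4:z}
minimal pieces: {0:b, 1:c}
ways to finish when only these pieces remain (= sum over removing one remaining piece with nothing left below it):
  1 left: {5}→1  {6}→1
  2 left: {3,5}→1  {4,6}→1  {5,6}→2
  3 left: {1,3,5}→1  {2,4,6}→1  {3,5,6}→3  {4,5,6}→3
  4 left: {0,2,4,6}→1  {1,3,5,6}→4  {2,4,5,6}→4  {3,4,5,6}→6
  5 left: {0,2,4,5,6}→5  {1,3,4,5,6}→10  {2,3,4,5,6}→10
  placing 0:b first → 20 extensions
  placing 1:c first → 15 extensions
total linear extensions = 35

35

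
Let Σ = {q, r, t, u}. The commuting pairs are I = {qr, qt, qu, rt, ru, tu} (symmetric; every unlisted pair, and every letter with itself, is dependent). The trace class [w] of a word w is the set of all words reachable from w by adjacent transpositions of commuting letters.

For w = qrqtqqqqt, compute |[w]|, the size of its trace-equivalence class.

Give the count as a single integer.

252

0(q) covers ∅
1(r) covers ∅
2(q) covers 0:q
3(t) covers ∅
4(q) covers 2:q
5(q) covers 4:q
6(q) covers 5:q
7(q) covers 6:q
8(t) covers 3:t
floor of heap: 0:q, 1:r, 3:t
completions by unplaced set U, small U first (add the entries for U minus each lowest piece of U):
  |U|=1: {1}:1  {7}:1  {8}:1
  |U|=2: {1,7}:2  {1,8}:2  {3,8}:1  {6,7}:1  {7,8}:2
  |U|=3: {1,3,8}:3  {1,6,7}:3  {1,7,8}:6  {3,7,8}:3  {5,6,7}:1  {6,7,8}:3
  |U|=4: {1,3,7,8}:12  {1,5,6,7}:4  {1,6,7,8}:12  {3,6,7,8}:6  {4,5,6,7}:1  {5,6,7,8}:4
  |U|=5: {1,3,6,7,8}:30  {1,4,5,6,7}:5  {1,5,6,7,8}:20  {2,4,5,6,7}:1  {3,5,6,7,8}:10  {4,5,6,7,8}:5
  |U|=6: {0,2,4,5,6,7}:1  {1,2,4,5,6,7}:6  {1,3,5,6,7,8}:60  {1,4,5,6,7,8}:30  {2,4,5,6,7,8}:6  {3,4,5,6,7,8}:15
  |U|=7: {0,1,2,4,5,6,7}:7  {0,2,4,5,6,7,8}:7  {1,2,4,5,6,7,8}:42  {1,3,4,5,6,7,8}:105  {2,3,4,5,6,7,8}:21
  start at 0(q): 168
  start at 1(r): 28
  start at 3(t): 56
sum over floor = 252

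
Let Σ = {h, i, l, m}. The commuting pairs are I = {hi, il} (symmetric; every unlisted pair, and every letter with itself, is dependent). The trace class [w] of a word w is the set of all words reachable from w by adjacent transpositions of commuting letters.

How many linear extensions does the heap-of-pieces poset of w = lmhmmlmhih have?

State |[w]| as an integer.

3

piece 0:l — minimal
piece 1:m rests on {0:l}
piece 2:h rests on {1:m}
piece 3:m rests on {2:h}
piece 4:m rests on {3:m}
piece 5:l rests on {4:m}
piece 6:m rests on {5:l}
piece 7:h rests on {6:m}
piece 8:i rests on {6:m}
piece 9:h rests on {7:h}
minimal pieces: {0:l}
ways to finish when only these pieces remain (= sum over removing one remaining piece with nothing left below it):
  1 left: {8}→1  {9}→1
  2 left: {7,9}→1  {8,9}→2
  3 left: {7,8,9}→3
  4 left: {6,7,8,9}→3
  5 left: {5,6,7,8,9}→3
  6 left: {4,5,6,7,8,9}→3
  7 left: {3,4,5,6,7,8,9}→3
  8 left: {2,3,4,5,6,7,8,9}→3
  placing 0:l first → 3 extensions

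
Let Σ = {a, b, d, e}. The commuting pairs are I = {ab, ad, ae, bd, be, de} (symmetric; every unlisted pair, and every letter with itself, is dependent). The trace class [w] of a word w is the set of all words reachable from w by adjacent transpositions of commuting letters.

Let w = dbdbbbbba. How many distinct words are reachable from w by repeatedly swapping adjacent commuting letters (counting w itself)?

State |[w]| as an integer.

252

0(d) covers ∅
1(b) covers ∅
2(d) covers 0:d
3(b) covers 1:b
4(b) covers 3:b
5(b) covers 4:b
6(b) covers 5:b
7(b) covers 6:b
8(a) covers ∅
floor of heap: 0:d, 1:b, 8:a
completions by unplaced set U, small U first (add the entries for U minus each lowest piece of U):
  |U|=1: {2}:1  {7}:1  {8}:1
  |U|=2: {0,2}:1  {2,7}:2  {2,8}:2  {6,7}:1  {7,8}:2
  |U|=3: {0,2,7}:3  {0,2,8}:3  {2,6,7}:3  {2,7,8}:6  {5,6,7}:1  {6,7,8}:3
  |U|=4: {0,2,6,7}:6  {0,2,7,8}:12  {2,5,6,7}:4  {2,6,7,8}:12  {4,5,6,7}:1  {5,6,7,8}:4
  |U|=5: {0,2,5,6,7}:10  {0,2,6,7,8}:30  {2,4,5,6,7}:5  {2,5,6,7,8}:20  {3,4,5,6,7}:1  {4,5,6,7,8}:5
  |U|=6: {0,2,4,5,6,7}:15  {0,2,5,6,7,8}:60  {1,3,4,5,6,7}:1  {2,3,4,5,6,7}:6  {2,4,5,6,7,8}:30  {3,4,5,6,7,8}:6
  |U|=7: {0,2,3,4,5,6,7}:21  {0,2,4,5,6,7,8}:105  {1,2,3,4,5,6,7}:7  {1,3,4,5,6,7,8}:7  {2,3,4,5,6,7,8}:42
  start at 0(d): 56
  start at 1(b): 168
  start at 8(a): 28
sum over floor = 252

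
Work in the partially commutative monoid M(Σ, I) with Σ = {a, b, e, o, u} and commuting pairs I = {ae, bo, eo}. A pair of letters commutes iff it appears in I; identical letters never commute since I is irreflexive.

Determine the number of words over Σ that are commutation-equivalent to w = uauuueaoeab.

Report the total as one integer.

#0=u has no predecessor
#1=a depends on [0:u]
#2=u depends on [1:a]
#3=u depends on [2:u]
#4=u depends on [3:u]
#5=e depends on [4:u]
#6=a depends on [4:u]
#7=o depends on [6:a]
#8=e depends on [5:e]
#9=a depends on [7:o]
#10=b depends on [8:e, 9:a]
sources: [0:u]
N(rest) = Σ N(rest − s) over sources s of rest; N(one piece) = 1:
  size 1 → [10]=1
  size 2 → [8,10]=1  [9,10]=1
  size 3 → [5,8,10]=1  [7,9,10]=1  [8,9,10]=2
  size 4 → [5,8,9,10]=3  [6,7,9,10]=1  [7,8,9,10]=3
  size 5 → [5,7,8,9,10]=6  [6,7,8,9,10]=4
  size 6 → [5,6,7,8,9,10]=10
  size 7 → [4,5,6,7,8,9,10]=10
  size 8 → [3,4,5,6,7,8,9,10]=10
  size 9 → [2,3,4,5,6,7,8,9,10]=10
  first=0(u) contributes 10

10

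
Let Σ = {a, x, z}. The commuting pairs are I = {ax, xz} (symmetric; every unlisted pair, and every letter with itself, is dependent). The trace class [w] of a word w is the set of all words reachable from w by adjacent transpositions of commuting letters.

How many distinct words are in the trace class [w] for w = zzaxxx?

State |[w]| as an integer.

20

drop 0:z onto floor
drop 1:z onto {0:z}
drop 2:a onto {1:z}
drop 3:x onto floor
drop 4:x onto {3:x}
drop 5:x onto {4:x}
ground layer = {0:z, 3:x}
drop-orders for the pieces not yet dropped (sum over which currently-grounded one goes next):
  1 to go: {2} 1  {5} 1
  2 to go: {1,2} 1  {2,5} 2  {4,5} 1
  3 to go: {0,1,2} 1  {1,2,5} 3  {2,4,5} 3  {3,4,5} 1
  4 to go: {0,1,2,5} 4  {1,2,4,5} 6  {2,3,4,5} 4
  if 0:z drops first: 10 orders
  if 3:x drops first: 10 orders
heap linearizations: 20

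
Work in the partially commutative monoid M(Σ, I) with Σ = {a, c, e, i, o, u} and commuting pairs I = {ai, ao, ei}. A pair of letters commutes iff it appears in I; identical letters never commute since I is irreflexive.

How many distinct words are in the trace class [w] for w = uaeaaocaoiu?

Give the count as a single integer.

piece 0:u — minimal
piece 1:a rests on {0:u}
piece 2:e rests on {1:a}
piece 3:a rests on {2:e}
piece 4:a rests on {3:a}
piece 5:o rests on {2:e}
piece 6:c rests on {4:a, 5:o}
piece 7:a rests on {6:c}
piece 8:o rests on {6:c}
piece 9:i rests on {8:o}
piece 10:u rests on {7:a, 9:i}
minimal pieces: {0:u}
ways to finish when only these pieces remain (= sum over removing one remaining piece with nothing left below it):
  1 left: {10}→1
  2 left: {7,10}→1  {9,10}→1
  3 left: {7,9,10}→2  {8,9,10}→1
  4 left: {7,8,9,10}→3
  5 left: {6,7,8,9,10}→3
  6 left: {4,6,7,8,9,10}→3  {5,6,7,8,9,10}→3
  7 left: {3,4,6,7,8,9,10}→3  {4,5,6,7,8,9,10}→6
  8 left: {3,4,5,6,7,8,9,10}→9
  9 left: {2,3,4,5,6,7,8,9,10}→9
  placing 0:u first → 9 extensions

9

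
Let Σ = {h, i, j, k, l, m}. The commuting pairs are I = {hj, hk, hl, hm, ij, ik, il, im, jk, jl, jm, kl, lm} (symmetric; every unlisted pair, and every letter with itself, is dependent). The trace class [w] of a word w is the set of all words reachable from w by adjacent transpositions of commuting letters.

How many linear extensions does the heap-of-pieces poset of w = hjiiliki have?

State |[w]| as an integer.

#0=h has no predecessor
#1=j has no predecessor
#2=i depends on [0:h]
#3=i depends on [2:i]
#4=l has no predecessor
#5=i depends on [3:i]
#6=k has no predecessor
#7=i depends on [5:i]
sources: [0:h, 1:j, 4:l, 6:k]
N(rest) = Σ N(rest − s) over sources s of rest; N(one piece) = 1:
  size 1 → [1]=1  [4]=1  [6]=1  [7]=1
  size 2 → [1,4]=2  [1,6]=2  [1,7]=2  [4,6]=2  [4,7]=2  [5,7]=1  [6,7]=2
  size 3 → [1,4,6]=6  [1,4,7]=6  [1,5,7]=3  [1,6,7]=6  [3,5,7]=1  [4,5,7]=3  [4,6,7]=6  [5,6,7]=3
  size 4 → [1,3,5,7]=4  [1,4,5,7]=12  [1,4,6,7]=24  [1,5,6,7]=12  [2,3,5,7]=1  [3,4,5,7]=4  [3,5,6,7]=4  [4,5,6,7]=12
  size 5 → [0,2,3,5,7]=1  [1,2,3,5,7]=5  [1,3,4,5,7]=20  [1,3,5,6,7]=20  [1,4,5,6,7]=60  [2,3,4,5,7]=5  [2,3,5,6,7]=5  [3,4,5,6,7]=20
  size 6 → [0,1,2,3,5,7]=6  [0,2,3,4,5,7]=6  [0,2,3,5,6,7]=6  [1,2,3,4,5,7]=30  [1,2,3,5,6,7]=30  [1,3,4,5,6,7]=120  [2,3,4,5,6,7]=30
  first=0(h) contributes 210
  first=1(j) contributes 42
  first=4(l) contributes 42
  first=6(k) contributes 42
|[w]| = 336

336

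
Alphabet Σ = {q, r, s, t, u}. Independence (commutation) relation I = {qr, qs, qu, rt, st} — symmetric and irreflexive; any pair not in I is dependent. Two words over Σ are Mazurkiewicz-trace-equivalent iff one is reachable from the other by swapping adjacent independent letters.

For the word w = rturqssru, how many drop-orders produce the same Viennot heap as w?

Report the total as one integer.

drop 0:r onto floor
drop 1:t onto floor
drop 2:u onto {0:r, 1:t}
drop 3:r onto {2:u}
drop 4:q onto {1:t}
drop 5:s onto {3:r}
drop 6:s onto {5:s}
drop 7:r onto {6:s}
drop 8:u onto {7:r}
ground layer = {0:r, 1:t}
drop-orders for the pieces not yet dropped (sum over which currently-grounded one goes next):
  1 to go: {4} 1  {8} 1
  2 to go: {4,8} 2  {7,8} 1
  3 to go: {4,7,8} 3  {6,7,8} 1
  4 to go: {4,6,7,8} 4  {5,6,7,8} 1
  5 to go: {3,5,6,7,8} 1  {4,5,6,7,8} 5
  6 to go: {2,3,5,6,7,8} 1  {3,4,5,6,7,8} 6
  7 to go: {0,2,3,5,6,7,8} 1  {2,3,4,5,6,7,8} 7
  if 0:r drops first: 7 orders
  if 1:t drops first: 8 orders
heap linearizations: 15

15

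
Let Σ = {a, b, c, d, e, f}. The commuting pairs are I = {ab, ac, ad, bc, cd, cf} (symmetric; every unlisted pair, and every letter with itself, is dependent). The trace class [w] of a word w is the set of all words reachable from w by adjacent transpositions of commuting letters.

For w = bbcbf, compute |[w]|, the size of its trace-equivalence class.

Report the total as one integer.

5

drop 0:b onto floor
drop 1:b onto {0:b}
drop 2:c onto floor
drop 3:b onto {1:b}
drop 4:f onto {3:b}
ground layer = {0:b, 2:c}
drop-orders for the pieces not yet dropped (sum over which currently-grounded one goes next):
  1 to go: {2} 1  {4} 1
  2 to go: {2,4} 2  {3,4} 1
  3 to go: {1,3,4} 1  {2,3,4} 3
  if 0:b drops first: 4 orders
  if 2:c drops first: 1 orders
heap linearizations: 5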